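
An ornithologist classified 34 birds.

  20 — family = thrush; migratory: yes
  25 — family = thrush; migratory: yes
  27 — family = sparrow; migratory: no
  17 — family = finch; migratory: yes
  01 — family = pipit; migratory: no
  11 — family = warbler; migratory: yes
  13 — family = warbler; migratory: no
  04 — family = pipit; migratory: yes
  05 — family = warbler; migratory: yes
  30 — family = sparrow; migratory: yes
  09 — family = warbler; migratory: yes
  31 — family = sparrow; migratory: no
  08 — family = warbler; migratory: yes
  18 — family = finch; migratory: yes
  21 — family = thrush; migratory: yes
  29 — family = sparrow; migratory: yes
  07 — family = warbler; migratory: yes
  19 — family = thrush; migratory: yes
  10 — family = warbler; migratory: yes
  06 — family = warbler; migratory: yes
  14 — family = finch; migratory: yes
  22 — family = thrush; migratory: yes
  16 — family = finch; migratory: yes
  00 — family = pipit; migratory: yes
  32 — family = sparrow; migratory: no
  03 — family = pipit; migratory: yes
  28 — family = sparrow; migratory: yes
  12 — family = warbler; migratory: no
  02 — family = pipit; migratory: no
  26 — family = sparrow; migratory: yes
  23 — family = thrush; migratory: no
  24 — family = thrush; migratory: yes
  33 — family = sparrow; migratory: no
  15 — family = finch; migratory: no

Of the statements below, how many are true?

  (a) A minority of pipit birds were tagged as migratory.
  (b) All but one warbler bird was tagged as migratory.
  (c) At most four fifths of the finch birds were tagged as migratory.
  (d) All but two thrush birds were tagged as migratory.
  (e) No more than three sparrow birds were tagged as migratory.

(a) pipit: |A| = 5, |A ∩ B| = 3; needs |A ∩ B| < |A ∖ B| — false.
(b) warbler: |A| = 9, |A ∩ B| = 7; needs |A ∖ B| = 1 — false.
(c) finch: |A| = 5, |A ∩ B| = 4; needs |A ∩ B| / |A| ≤ 4/5 — true.
(d) thrush: |A| = 7, |A ∩ B| = 6; needs |A ∖ B| = 2 — false.
(e) sparrow: |A| = 8, |A ∩ B| = 4; needs |A ∩ B| ≤ 3 — false.

1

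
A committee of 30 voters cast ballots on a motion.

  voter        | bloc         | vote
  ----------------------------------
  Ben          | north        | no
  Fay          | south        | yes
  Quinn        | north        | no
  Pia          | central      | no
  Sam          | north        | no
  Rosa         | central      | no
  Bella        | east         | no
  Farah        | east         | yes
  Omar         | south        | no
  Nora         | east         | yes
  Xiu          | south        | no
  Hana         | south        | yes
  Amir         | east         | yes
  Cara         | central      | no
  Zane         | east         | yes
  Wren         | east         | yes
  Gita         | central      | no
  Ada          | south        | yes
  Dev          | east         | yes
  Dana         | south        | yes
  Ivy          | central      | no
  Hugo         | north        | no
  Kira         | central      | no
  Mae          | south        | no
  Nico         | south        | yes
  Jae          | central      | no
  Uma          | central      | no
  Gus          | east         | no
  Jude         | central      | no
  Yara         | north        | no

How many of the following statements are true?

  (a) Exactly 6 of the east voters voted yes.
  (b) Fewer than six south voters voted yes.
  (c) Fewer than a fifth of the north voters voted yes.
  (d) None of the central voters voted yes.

4

(a) east: |A| = 8, |A ∩ B| = 6; needs |A ∩ B| = 6 — true.
(b) south: |A| = 8, |A ∩ B| = 5; needs |A ∩ B| < 6 — true.
(c) north: |A| = 5, |A ∩ B| = 0; needs |A ∩ B| / |A| < 1/5 — true.
(d) central: |A| = 9, |A ∩ B| = 0; needs A ∩ B = ∅ (|A ∩ B| = 0) — true.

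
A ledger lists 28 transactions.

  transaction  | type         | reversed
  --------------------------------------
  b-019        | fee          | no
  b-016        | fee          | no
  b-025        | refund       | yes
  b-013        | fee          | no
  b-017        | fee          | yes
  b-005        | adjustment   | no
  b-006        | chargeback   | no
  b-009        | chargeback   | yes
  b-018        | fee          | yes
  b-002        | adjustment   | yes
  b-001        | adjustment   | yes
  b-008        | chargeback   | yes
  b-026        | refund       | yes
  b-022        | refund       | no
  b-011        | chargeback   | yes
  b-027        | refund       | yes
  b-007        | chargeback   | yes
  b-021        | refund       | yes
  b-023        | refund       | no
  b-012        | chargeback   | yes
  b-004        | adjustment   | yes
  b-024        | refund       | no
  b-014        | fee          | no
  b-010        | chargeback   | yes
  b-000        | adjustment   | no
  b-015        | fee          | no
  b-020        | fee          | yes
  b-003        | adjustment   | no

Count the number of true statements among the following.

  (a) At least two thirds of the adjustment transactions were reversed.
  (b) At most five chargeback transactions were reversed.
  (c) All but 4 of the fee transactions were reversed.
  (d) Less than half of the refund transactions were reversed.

0

(a) adjustment: |A| = 6, |A ∩ B| = 3; needs |A ∩ B| / |A| ≥ 2/3 — false.
(b) chargeback: |A| = 7, |A ∩ B| = 6; needs |A ∩ B| ≤ 5 — false.
(c) fee: |A| = 8, |A ∩ B| = 3; needs |A ∖ B| = 4 — false.
(d) refund: |A| = 7, |A ∩ B| = 4; needs |A ∩ B| < |A ∖ B| — false.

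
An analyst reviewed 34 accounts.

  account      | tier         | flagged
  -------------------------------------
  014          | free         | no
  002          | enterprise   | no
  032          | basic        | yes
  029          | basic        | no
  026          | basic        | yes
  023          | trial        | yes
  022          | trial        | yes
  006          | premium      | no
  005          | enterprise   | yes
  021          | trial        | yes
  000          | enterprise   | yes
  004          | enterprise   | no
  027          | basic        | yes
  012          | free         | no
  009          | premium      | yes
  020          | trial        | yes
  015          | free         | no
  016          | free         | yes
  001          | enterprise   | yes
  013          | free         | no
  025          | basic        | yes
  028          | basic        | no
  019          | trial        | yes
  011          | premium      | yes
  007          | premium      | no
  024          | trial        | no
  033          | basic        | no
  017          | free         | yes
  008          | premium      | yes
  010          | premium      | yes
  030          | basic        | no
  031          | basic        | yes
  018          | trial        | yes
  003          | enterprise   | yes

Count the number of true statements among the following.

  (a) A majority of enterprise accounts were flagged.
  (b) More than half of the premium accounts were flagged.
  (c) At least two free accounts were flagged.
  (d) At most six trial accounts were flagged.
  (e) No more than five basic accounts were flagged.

(a) enterprise: |A| = 6, |A ∩ B| = 4; needs |A ∩ B| > |A ∖ B| — true.
(b) premium: |A| = 6, |A ∩ B| = 4; needs |A ∩ B| > |A ∖ B| — true.
(c) free: |A| = 6, |A ∩ B| = 2; needs |A ∩ B| ≥ 2 — true.
(d) trial: |A| = 7, |A ∩ B| = 6; needs |A ∩ B| ≤ 6 — true.
(e) basic: |A| = 9, |A ∩ B| = 5; needs |A ∩ B| ≤ 5 — true.

5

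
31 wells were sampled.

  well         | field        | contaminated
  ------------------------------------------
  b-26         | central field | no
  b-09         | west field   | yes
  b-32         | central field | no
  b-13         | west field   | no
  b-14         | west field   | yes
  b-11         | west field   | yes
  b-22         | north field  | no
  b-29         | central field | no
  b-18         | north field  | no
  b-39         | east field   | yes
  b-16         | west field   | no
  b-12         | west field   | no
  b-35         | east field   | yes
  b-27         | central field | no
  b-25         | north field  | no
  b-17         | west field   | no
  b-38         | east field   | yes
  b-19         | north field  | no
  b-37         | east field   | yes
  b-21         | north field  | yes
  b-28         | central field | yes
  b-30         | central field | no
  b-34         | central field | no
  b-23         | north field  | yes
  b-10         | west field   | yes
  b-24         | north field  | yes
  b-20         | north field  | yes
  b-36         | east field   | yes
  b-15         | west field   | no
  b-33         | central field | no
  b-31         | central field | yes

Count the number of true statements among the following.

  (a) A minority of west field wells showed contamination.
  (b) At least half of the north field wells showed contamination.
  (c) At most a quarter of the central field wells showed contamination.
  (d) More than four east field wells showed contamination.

4

(a) west field: |A| = 9, |A ∩ B| = 4; needs |A ∩ B| < |A ∖ B| — true.
(b) north field: |A| = 8, |A ∩ B| = 4; needs |A ∩ B| ≥ |A ∖ B| — true.
(c) central field: |A| = 9, |A ∩ B| = 2; needs |A ∩ B| / |A| ≤ 1/4 — true.
(d) east field: |A| = 5, |A ∩ B| = 5; needs |A ∩ B| > 4 — true.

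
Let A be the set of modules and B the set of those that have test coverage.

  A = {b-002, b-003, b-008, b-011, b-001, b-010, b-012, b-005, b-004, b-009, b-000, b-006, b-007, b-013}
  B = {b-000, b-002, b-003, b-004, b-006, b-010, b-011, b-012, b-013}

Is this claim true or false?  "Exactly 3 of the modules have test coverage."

False

'Exactly 3 of the modules have test coverage' holds iff |A ∩ B| = 3.
A (the restrictor) = {b-002, b-003, b-008, b-011, b-001, b-010, b-012, b-005, b-004, b-009, b-000, b-006, b-007, b-013}, |A| = 14.
A ∩ B = {b-002, b-003, b-011, b-010, b-012, b-004, b-000, b-006, b-013}, so |A ∩ B| = 9.
|A ∩ B| = 9, so the statement is false.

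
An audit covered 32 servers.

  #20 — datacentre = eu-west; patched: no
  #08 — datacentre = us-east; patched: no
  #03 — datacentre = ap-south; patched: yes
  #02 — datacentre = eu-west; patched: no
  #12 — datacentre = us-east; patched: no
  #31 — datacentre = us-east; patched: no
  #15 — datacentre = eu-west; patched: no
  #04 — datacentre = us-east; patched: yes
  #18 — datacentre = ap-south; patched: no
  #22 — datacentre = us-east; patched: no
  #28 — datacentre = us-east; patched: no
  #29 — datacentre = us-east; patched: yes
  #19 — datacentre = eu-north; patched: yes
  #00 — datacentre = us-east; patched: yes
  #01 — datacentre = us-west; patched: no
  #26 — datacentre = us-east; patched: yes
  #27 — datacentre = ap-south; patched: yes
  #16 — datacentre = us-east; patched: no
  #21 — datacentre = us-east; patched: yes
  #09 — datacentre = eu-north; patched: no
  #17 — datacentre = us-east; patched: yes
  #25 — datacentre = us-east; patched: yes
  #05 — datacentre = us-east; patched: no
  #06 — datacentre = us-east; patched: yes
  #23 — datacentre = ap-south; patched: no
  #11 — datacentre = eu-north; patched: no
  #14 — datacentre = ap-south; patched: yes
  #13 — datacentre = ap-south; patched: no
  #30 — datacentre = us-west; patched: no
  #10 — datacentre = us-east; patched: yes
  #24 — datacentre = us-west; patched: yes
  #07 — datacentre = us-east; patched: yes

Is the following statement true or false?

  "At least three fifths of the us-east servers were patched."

False

The determiner here denotes the relation: |A ∩ B| / |A| ≥ 3/5.
|A| = 17, |A ∩ B| = 10, |A ∖ B| = 7.
|A ∩ B|/|A| = 10/17, so the statement is false.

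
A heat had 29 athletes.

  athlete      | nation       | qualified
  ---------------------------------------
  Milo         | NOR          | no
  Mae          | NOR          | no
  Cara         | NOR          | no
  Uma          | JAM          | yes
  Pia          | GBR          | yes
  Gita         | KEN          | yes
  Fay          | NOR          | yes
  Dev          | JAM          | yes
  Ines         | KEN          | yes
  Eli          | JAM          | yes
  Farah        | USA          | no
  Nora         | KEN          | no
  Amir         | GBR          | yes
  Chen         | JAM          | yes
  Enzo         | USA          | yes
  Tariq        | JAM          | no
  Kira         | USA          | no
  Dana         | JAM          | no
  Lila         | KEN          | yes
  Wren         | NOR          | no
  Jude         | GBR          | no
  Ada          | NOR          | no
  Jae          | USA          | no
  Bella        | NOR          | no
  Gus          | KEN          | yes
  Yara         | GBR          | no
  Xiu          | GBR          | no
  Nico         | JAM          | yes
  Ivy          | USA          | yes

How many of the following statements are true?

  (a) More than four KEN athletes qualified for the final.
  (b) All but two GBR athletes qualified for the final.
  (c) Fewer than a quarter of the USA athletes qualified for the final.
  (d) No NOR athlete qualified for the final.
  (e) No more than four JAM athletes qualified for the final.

0

(a) KEN: |A| = 5, |A ∩ B| = 4; needs |A ∩ B| > 4 — false.
(b) GBR: |A| = 5, |A ∩ B| = 2; needs |A ∖ B| = 2 — false.
(c) USA: |A| = 5, |A ∩ B| = 2; needs |A ∩ B| / |A| < 1/4 — false.
(d) NOR: |A| = 7, |A ∩ B| = 1; needs A ∩ B = ∅ (|A ∩ B| = 0) — false.
(e) JAM: |A| = 7, |A ∩ B| = 5; needs |A ∩ B| ≤ 4 — false.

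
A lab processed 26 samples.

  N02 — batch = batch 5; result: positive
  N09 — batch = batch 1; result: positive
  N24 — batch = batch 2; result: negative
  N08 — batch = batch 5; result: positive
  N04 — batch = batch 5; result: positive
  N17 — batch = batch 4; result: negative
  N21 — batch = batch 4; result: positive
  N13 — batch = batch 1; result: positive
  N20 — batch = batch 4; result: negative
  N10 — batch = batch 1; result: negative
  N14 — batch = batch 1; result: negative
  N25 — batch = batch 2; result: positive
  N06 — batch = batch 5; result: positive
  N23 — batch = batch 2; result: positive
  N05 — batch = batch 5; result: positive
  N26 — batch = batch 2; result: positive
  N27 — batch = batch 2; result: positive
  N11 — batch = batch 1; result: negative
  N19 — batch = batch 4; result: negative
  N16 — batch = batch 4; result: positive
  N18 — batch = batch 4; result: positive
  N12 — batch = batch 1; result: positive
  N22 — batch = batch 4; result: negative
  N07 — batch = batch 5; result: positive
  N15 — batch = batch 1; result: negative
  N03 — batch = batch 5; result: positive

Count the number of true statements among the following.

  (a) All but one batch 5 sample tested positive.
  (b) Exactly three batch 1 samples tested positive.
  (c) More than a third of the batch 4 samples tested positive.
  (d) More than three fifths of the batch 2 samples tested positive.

3

(a) batch 5: |A| = 7, |A ∩ B| = 7; needs |A ∖ B| = 1 — false.
(b) batch 1: |A| = 7, |A ∩ B| = 3; needs |A ∩ B| = 3 — true.
(c) batch 4: |A| = 7, |A ∩ B| = 3; needs |A ∩ B| / |A| > 1/3 — true.
(d) batch 2: |A| = 5, |A ∩ B| = 4; needs |A ∩ B| / |A| > 3/5 — true.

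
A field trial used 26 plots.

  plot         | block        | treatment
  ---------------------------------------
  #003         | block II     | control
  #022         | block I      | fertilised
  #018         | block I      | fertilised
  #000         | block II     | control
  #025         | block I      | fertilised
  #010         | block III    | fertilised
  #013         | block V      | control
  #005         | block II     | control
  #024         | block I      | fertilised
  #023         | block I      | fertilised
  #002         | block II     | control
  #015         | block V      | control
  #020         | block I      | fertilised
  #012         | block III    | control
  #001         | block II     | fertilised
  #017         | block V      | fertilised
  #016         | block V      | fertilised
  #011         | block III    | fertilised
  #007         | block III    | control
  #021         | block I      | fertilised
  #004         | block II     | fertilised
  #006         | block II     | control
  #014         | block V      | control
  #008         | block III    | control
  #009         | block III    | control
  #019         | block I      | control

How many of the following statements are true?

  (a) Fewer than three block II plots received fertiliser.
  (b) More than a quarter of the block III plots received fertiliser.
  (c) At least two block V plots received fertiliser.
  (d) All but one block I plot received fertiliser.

(a) block II: |A| = 7, |A ∩ B| = 2; needs |A ∩ B| < 3 — true.
(b) block III: |A| = 6, |A ∩ B| = 2; needs |A ∩ B| / |A| > 1/4 — true.
(c) block V: |A| = 5, |A ∩ B| = 2; needs |A ∩ B| ≥ 2 — true.
(d) block I: |A| = 8, |A ∩ B| = 7; needs |A ∖ B| = 1 — true.

4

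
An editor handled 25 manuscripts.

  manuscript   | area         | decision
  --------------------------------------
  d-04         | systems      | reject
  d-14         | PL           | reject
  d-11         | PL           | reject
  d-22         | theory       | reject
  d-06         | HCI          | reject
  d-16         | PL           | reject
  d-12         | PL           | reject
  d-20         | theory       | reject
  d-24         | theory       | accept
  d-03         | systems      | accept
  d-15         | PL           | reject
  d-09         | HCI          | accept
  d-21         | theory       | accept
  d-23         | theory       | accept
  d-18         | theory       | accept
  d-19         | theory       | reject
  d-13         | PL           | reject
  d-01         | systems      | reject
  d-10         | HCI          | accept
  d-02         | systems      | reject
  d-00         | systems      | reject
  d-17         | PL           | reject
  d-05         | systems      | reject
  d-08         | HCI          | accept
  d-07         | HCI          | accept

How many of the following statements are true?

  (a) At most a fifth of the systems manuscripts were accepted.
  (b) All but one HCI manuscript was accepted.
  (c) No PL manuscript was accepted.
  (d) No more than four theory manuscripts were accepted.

(a) systems: |A| = 6, |A ∩ B| = 1; needs |A ∩ B| / |A| ≤ 1/5 — true.
(b) HCI: |A| = 5, |A ∩ B| = 4; needs |A ∖ B| = 1 — true.
(c) PL: |A| = 7, |A ∩ B| = 0; needs A ∩ B = ∅ (|A ∩ B| = 0) — true.
(d) theory: |A| = 7, |A ∩ B| = 4; needs |A ∩ B| ≤ 4 — true.

4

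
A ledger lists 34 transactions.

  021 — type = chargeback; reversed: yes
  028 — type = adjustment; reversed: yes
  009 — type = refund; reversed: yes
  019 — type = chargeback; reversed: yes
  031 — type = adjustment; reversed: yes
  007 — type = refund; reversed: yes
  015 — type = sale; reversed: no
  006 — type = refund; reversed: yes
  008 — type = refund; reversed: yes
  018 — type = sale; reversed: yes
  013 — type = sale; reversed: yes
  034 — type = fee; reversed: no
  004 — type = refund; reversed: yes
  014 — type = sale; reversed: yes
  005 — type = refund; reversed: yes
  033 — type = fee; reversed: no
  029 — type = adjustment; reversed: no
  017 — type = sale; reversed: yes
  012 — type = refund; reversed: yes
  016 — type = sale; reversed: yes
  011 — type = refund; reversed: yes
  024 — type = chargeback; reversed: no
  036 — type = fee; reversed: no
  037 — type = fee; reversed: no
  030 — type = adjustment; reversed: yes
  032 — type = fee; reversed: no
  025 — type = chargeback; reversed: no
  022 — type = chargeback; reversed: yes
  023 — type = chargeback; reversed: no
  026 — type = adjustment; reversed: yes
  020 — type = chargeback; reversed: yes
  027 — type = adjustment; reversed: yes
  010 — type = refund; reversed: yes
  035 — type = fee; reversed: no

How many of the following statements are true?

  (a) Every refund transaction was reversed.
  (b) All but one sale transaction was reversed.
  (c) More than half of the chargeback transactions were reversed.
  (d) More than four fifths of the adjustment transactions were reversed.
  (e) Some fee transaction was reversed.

(a) refund: |A| = 9, |A ∩ B| = 9; needs A ⊆ B, i.e. every element of A is in B (|A ∖ B| = 0) — true.
(b) sale: |A| = 6, |A ∩ B| = 5; needs |A ∖ B| = 1 — true.
(c) chargeback: |A| = 7, |A ∩ B| = 4; needs |A ∩ B| > |A ∖ B| — true.
(d) adjustment: |A| = 6, |A ∩ B| = 5; needs |A ∩ B| / |A| > 4/5 — true.
(e) fee: |A| = 6, |A ∩ B| = 0; needs A ∩ B ≠ ∅ (|A ∩ B| ≥ 1) — false.

4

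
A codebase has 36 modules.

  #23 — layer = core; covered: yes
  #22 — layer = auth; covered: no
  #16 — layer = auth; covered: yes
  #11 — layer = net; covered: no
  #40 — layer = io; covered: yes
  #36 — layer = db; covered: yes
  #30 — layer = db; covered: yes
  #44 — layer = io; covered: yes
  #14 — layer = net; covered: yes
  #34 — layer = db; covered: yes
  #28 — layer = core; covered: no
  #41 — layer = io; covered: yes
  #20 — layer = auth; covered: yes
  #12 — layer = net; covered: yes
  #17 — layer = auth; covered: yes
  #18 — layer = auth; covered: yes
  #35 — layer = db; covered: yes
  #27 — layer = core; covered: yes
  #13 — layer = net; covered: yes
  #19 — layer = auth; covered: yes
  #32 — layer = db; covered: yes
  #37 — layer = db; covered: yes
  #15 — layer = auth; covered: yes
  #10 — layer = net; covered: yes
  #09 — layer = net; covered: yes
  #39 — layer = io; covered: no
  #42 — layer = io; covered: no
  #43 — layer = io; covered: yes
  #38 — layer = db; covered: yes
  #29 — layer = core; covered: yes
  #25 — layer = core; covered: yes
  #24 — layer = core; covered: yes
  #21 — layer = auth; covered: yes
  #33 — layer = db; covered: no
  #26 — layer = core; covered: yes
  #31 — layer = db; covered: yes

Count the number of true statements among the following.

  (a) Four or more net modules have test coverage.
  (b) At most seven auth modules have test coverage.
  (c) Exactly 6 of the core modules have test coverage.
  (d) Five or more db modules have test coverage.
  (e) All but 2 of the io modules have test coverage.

5

(a) net: |A| = 6, |A ∩ B| = 5; needs |A ∩ B| ≥ 4 — true.
(b) auth: |A| = 8, |A ∩ B| = 7; needs |A ∩ B| ≤ 7 — true.
(c) core: |A| = 7, |A ∩ B| = 6; needs |A ∩ B| = 6 — true.
(d) db: |A| = 9, |A ∩ B| = 8; needs |A ∩ B| ≥ 5 — true.
(e) io: |A| = 6, |A ∩ B| = 4; needs |A ∖ B| = 2 — true.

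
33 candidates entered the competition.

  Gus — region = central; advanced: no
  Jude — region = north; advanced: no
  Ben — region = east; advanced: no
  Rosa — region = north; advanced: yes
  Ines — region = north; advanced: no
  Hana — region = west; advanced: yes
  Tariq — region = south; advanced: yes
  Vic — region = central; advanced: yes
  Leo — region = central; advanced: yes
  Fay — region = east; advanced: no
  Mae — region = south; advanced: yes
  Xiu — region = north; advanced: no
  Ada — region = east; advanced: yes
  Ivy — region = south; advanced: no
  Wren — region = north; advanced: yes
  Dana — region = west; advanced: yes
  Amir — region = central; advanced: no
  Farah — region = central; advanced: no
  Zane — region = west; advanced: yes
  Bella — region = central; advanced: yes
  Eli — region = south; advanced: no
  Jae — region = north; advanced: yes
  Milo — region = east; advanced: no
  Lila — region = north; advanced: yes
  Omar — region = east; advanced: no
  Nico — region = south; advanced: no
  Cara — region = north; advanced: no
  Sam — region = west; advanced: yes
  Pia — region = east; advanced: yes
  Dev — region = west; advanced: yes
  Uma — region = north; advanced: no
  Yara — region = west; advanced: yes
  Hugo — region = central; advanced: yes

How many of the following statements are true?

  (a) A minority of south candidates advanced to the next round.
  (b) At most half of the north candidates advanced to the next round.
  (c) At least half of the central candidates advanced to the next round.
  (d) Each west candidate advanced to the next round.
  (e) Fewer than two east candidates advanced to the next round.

(a) south: |A| = 5, |A ∩ B| = 2; needs |A ∩ B| < |A ∖ B| — true.
(b) north: |A| = 9, |A ∩ B| = 4; needs |A ∩ B| ≤ |A ∖ B| — true.
(c) central: |A| = 7, |A ∩ B| = 4; needs |A ∩ B| ≥ |A ∖ B| — true.
(d) west: |A| = 6, |A ∩ B| = 6; needs A ⊆ B, i.e. every element of A is in B (|A ∖ B| = 0) — true.
(e) east: |A| = 6, |A ∩ B| = 2; needs |A ∩ B| < 2 — false.

4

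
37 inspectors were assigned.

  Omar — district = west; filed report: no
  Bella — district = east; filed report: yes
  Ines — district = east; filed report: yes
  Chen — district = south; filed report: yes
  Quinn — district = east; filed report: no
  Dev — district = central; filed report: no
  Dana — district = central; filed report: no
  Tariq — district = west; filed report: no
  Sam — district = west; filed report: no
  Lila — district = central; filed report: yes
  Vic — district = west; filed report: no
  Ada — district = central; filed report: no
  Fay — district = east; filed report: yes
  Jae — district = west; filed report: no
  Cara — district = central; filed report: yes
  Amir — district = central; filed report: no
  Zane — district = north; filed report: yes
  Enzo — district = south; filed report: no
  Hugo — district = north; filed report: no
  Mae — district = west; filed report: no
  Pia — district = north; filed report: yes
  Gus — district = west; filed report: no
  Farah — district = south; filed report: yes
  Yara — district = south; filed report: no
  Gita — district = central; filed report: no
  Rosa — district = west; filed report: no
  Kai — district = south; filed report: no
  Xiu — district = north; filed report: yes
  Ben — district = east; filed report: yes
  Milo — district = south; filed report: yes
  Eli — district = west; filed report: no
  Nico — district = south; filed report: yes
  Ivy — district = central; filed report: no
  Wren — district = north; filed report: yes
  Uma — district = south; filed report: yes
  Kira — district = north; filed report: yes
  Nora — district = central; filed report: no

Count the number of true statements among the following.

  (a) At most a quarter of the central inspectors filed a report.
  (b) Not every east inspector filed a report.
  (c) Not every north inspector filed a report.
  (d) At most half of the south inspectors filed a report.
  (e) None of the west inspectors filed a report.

(a) central: |A| = 9, |A ∩ B| = 2; needs |A ∩ B| / |A| ≤ 1/4 — true.
(b) east: |A| = 5, |A ∩ B| = 4; needs A ⊄ B (|A ∖ B| ≥ 1) — true.
(c) north: |A| = 6, |A ∩ B| = 5; needs A ⊄ B (|A ∖ B| ≥ 1) — true.
(d) south: |A| = 8, |A ∩ B| = 5; needs |A ∩ B| ≤ |A ∖ B| — false.
(e) west: |A| = 9, |A ∩ B| = 0; needs A ∩ B = ∅ (|A ∩ B| = 0) — true.

4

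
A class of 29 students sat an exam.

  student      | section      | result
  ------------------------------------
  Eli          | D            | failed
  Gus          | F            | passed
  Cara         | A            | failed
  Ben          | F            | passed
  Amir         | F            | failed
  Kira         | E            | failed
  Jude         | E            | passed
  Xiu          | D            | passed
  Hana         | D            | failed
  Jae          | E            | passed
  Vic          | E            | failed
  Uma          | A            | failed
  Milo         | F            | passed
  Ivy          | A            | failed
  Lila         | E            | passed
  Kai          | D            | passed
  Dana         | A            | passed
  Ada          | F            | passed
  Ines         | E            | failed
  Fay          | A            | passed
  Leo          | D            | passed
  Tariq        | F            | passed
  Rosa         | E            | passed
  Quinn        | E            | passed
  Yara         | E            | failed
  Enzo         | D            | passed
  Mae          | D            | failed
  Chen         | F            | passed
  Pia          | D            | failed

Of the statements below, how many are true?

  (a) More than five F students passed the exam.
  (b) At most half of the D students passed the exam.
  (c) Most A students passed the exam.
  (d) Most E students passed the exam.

3

(a) F: |A| = 7, |A ∩ B| = 6; needs |A ∩ B| > 5 — true.
(b) D: |A| = 8, |A ∩ B| = 4; needs |A ∩ B| ≤ |A ∖ B| — true.
(c) A: |A| = 5, |A ∩ B| = 2; needs |A ∩ B| > |A ∖ B| — false.
(d) E: |A| = 9, |A ∩ B| = 5; needs |A ∩ B| > |A ∖ B| — true.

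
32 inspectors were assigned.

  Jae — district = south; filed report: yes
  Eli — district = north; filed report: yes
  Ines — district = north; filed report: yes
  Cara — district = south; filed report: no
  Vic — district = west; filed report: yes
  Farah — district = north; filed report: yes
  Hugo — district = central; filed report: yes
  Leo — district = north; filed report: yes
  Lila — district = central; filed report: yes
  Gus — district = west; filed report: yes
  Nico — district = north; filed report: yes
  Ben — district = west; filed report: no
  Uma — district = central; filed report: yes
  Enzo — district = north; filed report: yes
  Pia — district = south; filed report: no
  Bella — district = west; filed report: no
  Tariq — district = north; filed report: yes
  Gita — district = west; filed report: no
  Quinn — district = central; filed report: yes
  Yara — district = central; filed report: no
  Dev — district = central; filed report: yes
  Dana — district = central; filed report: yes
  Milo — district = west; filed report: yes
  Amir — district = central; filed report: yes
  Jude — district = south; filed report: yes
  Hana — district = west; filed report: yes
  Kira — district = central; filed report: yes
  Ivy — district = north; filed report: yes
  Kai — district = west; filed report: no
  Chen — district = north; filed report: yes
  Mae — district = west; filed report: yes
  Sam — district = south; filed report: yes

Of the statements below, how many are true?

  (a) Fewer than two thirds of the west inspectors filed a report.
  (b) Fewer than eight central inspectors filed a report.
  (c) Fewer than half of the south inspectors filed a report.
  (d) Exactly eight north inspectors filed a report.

(a) west: |A| = 9, |A ∩ B| = 5; needs |A ∩ B| / |A| < 2/3 — true.
(b) central: |A| = 9, |A ∩ B| = 8; needs |A ∩ B| < 8 — false.
(c) south: |A| = 5, |A ∩ B| = 3; needs |A ∩ B| < |A ∖ B| — false.
(d) north: |A| = 9, |A ∩ B| = 9; needs |A ∩ B| = 8 — false.

1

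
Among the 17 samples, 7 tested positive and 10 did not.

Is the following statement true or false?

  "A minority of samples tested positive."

'A minority of samples tested positive' holds iff |A ∩ B| < |A ∖ B|.
|A| = 17, |A ∩ B| = 7, |A ∖ B| = 10.
7 < 10, so the statement is true.

True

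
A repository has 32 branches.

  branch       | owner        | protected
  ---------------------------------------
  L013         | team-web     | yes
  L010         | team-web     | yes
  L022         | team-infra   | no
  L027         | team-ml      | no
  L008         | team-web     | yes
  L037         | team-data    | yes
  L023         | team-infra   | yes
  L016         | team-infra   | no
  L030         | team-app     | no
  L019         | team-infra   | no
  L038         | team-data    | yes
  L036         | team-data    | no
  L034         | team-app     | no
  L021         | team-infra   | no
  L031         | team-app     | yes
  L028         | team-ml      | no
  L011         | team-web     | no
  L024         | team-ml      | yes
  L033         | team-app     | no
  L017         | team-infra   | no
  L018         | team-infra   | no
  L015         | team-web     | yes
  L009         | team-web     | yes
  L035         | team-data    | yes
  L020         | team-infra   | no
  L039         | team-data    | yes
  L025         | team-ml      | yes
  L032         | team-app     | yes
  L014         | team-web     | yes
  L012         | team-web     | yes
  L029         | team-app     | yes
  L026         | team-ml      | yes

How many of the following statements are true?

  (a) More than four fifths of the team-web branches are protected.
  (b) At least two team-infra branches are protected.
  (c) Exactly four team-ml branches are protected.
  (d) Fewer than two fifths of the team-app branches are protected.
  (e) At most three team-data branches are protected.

(a) team-web: |A| = 8, |A ∩ B| = 7; needs |A ∩ B| / |A| > 4/5 — true.
(b) team-infra: |A| = 8, |A ∩ B| = 1; needs |A ∩ B| ≥ 2 — false.
(c) team-ml: |A| = 5, |A ∩ B| = 3; needs |A ∩ B| = 4 — false.
(d) team-app: |A| = 6, |A ∩ B| = 3; needs |A ∩ B| / |A| < 2/5 — false.
(e) team-data: |A| = 5, |A ∩ B| = 4; needs |A ∩ B| ≤ 3 — false.

1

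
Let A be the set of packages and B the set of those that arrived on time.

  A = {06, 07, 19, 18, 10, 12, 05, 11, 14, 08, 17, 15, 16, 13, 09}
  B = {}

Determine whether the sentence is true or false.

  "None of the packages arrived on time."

True

Truth condition: A ∩ B = ∅ (|A ∩ B| = 0).
|A| = 15, |A ∩ B| = 0, |A ∖ B| = 15.
So the statement is true.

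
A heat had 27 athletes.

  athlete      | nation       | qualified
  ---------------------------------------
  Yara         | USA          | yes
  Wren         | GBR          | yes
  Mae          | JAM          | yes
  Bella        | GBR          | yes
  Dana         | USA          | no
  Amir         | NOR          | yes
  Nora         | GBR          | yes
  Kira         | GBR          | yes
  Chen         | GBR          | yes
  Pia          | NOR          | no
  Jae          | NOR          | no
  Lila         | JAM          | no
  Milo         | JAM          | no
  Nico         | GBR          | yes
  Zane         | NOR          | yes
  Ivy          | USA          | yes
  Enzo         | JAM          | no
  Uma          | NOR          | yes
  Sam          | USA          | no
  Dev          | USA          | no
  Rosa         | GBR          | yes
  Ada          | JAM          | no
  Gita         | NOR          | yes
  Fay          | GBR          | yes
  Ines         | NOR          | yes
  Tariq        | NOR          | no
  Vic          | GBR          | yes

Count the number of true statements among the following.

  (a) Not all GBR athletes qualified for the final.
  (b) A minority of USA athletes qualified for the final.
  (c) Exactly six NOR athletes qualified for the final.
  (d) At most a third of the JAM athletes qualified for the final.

2

(a) GBR: |A| = 9, |A ∩ B| = 9; needs A ⊄ B (|A ∖ B| ≥ 1) — false.
(b) USA: |A| = 5, |A ∩ B| = 2; needs |A ∩ B| < |A ∖ B| — true.
(c) NOR: |A| = 8, |A ∩ B| = 5; needs |A ∩ B| = 6 — false.
(d) JAM: |A| = 5, |A ∩ B| = 1; needs |A ∩ B| / |A| ≤ 1/3 — true.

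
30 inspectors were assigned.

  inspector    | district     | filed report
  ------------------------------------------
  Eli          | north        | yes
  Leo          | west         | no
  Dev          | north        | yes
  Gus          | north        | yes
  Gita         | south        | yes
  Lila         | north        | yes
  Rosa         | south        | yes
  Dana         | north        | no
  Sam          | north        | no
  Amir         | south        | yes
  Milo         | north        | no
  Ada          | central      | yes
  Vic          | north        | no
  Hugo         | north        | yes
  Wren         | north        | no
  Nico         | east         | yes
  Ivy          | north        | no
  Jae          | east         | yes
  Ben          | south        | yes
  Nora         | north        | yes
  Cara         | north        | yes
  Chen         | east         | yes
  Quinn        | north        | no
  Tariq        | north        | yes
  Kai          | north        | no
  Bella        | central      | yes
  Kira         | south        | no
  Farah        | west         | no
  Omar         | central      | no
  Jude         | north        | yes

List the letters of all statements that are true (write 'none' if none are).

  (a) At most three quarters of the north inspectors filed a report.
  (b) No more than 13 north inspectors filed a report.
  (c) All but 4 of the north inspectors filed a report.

|A| = 17, |A ∩ B| = 9, |A ∖ B| = 8.
(a) |A ∩ B| / |A| ≤ 3/4: holds.
(b) |A ∩ B| ≤ 13: holds.
(c) |A ∖ B| = 4: fails.

(a), (b)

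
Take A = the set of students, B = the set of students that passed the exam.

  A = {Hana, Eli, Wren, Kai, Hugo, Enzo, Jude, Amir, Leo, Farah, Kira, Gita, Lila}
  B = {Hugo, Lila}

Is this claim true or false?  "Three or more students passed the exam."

The determiner here denotes the relation: |A ∩ B| ≥ 3.
A (the restrictor) = {Hana, Eli, Wren, Kai, Hugo, Enzo, Jude, Amir, Leo, Farah, Kira, Gita, Lila}, |A| = 13.
A ∩ B = {Hugo, Lila}, so |A ∩ B| = 2.
|A ∩ B| = 2, so the statement is false.

False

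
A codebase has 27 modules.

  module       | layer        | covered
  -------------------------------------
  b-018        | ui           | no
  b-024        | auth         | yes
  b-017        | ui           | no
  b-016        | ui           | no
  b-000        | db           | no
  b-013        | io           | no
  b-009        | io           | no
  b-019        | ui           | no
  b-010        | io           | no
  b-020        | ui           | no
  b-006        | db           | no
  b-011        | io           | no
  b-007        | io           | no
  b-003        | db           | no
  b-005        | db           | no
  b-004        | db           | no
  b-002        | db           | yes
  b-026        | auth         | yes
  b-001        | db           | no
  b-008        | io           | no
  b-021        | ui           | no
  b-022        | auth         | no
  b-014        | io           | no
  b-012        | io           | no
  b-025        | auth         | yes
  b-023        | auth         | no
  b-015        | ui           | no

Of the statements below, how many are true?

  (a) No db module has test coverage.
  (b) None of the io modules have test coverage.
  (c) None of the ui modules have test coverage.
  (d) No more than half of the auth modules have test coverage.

(a) db: |A| = 7, |A ∩ B| = 1; needs A ∩ B = ∅ (|A ∩ B| = 0) — false.
(b) io: |A| = 8, |A ∩ B| = 0; needs A ∩ B = ∅ (|A ∩ B| = 0) — true.
(c) ui: |A| = 7, |A ∩ B| = 0; needs A ∩ B = ∅ (|A ∩ B| = 0) — true.
(d) auth: |A| = 5, |A ∩ B| = 3; needs |A ∩ B| ≤ |A ∖ B| — false.

2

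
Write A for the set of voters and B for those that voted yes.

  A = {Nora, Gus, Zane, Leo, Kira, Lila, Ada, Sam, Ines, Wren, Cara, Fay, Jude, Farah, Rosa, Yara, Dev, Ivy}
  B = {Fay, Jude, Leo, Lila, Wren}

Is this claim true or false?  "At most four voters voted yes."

False

Truth condition: |A ∩ B| ≤ 4.
|A| = 18, |A ∩ B| = 5, |A ∖ B| = 13.
|A ∩ B| = 5, so the statement is false.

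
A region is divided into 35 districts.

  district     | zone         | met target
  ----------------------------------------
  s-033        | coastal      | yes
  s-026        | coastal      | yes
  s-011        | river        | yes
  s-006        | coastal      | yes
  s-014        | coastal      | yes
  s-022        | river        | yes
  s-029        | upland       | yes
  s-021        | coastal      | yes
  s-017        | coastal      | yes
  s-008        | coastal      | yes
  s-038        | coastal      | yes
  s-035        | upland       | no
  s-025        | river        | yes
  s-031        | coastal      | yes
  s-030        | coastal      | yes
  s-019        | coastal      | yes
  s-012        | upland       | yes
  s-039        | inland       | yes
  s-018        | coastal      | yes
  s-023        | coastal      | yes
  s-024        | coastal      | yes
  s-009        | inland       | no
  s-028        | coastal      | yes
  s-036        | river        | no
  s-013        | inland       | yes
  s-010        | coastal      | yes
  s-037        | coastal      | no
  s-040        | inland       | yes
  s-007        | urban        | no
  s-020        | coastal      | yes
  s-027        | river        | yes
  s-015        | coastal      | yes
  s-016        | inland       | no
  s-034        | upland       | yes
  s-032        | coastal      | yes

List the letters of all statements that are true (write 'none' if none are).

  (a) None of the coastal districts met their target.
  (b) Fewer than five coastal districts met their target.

|A| = 20, |A ∩ B| = 19, |A ∖ B| = 1.
(a) A ∩ B = ∅ (|A ∩ B| = 0): fails.
(b) |A ∩ B| < 5: fails.

none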